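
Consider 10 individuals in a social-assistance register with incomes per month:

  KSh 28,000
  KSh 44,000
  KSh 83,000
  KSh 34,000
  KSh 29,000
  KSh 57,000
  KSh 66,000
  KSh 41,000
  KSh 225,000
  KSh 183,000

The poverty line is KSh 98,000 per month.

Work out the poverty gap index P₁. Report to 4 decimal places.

0.4102

Poor units: KSh 28,000, KSh 29,000, KSh 34,000, KSh 41,000, KSh 44,000, KSh 57,000, KSh 66,000, KSh 83,000 (q = 8 of N = 10).
Gap ratios (z−y)/z: (98000−28000)/98000 = 0.7143; (98000−29000)/98000 = 0.7041; (98000−34000)/98000 = 0.6531; (98000−41000)/98000 = 0.5816; (98000−44000)/98000 = 0.5510; (98000−57000)/98000 = 0.4184; (98000−66000)/98000 = 0.3265; (98000−83000)/98000 = 0.1531.
Sum of shortfalls = 4.102041; P₁ averages over all N: 4.102041 / 10 = 0.4102.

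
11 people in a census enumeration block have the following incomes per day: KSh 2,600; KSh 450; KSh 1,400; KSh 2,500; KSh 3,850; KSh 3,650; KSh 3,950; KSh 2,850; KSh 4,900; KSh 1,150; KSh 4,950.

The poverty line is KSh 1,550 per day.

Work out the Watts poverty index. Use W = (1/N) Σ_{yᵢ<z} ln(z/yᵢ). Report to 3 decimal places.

Below the line: KSh 450, KSh 1,150, KSh 1,400 (q = 3 of N = 11).
Log shortfalls: ln(1550/450) = 1.2368; ln(1550/1150) = 0.2985; ln(1550/1400) = 0.1018.
W = 1.637038 / 11 = 0.149.

0.149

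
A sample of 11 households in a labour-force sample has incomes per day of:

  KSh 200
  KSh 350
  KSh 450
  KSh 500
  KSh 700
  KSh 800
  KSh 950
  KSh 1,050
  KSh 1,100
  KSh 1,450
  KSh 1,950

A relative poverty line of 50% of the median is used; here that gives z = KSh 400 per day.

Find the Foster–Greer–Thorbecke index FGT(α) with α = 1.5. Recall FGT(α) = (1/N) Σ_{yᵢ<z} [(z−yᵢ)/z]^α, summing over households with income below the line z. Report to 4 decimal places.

0.0362

Incomes under z: KSh 200, KSh 350 (q = 2 of N = 11).
Shortfall ratios: (400−200)/400 = 0.5000; (400−350)/400 = 0.1250.
Raised to α = 1.5: 0.35355; 0.04419.
Sum = 0.397748; FGT(1.5) = 0.397748 / 11 = 0.0362.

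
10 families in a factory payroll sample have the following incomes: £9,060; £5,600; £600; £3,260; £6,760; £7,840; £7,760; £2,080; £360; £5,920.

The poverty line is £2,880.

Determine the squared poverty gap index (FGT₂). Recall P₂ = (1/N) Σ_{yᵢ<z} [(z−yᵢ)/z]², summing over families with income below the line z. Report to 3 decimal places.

Below the line: £360, £600, £2,080 (q = 3 of N = 10).
Gap ratios (z−y)/z: (2880−360)/2880 = 0.8750; (2880−600)/2880 = 0.7917; (2880−2080)/2880 = 0.2778.
Squared: 0.7656; 0.6267; 0.0772.
Sum = 1.469522; P₂ = 1.469522 / 10 = 0.147.

0.147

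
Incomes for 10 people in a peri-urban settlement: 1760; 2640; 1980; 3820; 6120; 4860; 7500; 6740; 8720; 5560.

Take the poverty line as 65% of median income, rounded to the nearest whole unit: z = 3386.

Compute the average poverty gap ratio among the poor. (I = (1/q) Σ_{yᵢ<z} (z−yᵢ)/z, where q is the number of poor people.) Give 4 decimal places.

0.3719

Below the line: 1760, 1980, 2640 (q = 3 of N = 10).
Relative gaps: 0.4802, 0.4152, 0.2203; sum = 1.115771.
The income-gap ratio divides by q (the poor only): 1.115771 / 3 = 0.3719.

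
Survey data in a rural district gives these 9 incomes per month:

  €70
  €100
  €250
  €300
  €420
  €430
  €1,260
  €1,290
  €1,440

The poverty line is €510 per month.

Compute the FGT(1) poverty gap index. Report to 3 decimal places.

0.325

Below the line: €70, €100, €250, €300, €420, €430 (q = 6 of N = 9).
Shortfall ratios: (510−70)/510 = 0.8627; (510−100)/510 = 0.8039; (510−250)/510 = 0.5098; (510−300)/510 = 0.4118; (510−420)/510 = 0.1765; (510−430)/510 = 0.1569.
Σ = 2.921569. Dividing by the full population N = 9 gives P₁ = 0.325.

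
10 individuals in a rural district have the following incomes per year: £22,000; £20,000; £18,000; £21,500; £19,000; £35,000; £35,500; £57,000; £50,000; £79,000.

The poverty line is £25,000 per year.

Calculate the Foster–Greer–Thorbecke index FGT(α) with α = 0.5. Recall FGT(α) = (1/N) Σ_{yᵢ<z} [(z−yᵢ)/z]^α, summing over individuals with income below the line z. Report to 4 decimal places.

Incomes under z: £18,000, £19,000, £20,000, £21,500, £22,000 (q = 5 of N = 10).
Relative gaps: (25000−18000)/25000 = 0.2800; (25000−19000)/25000 = 0.2400; (25000−20000)/25000 = 0.2000; (25000−21500)/25000 = 0.1400; (25000−22000)/25000 = 0.1200.
Raised to α = 0.5: 0.52915; 0.48990; 0.44721; 0.37417; 0.34641.
Sum = 2.186838; FGT(0.5) = 2.186838 / 10 = 0.2187.

0.2187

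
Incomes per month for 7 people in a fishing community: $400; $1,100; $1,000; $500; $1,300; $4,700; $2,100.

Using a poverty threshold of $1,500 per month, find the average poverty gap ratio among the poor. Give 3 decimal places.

Poor units: $400, $500, $1,000, $1,100, $1,300 (q = 5 of N = 7).
Relative gaps: 0.7333, 0.6667, 0.3333, 0.2667, 0.1333; sum = 2.133333.
The income-gap ratio divides by q (the poor only): 2.133333 / 5 = 0.427.

0.427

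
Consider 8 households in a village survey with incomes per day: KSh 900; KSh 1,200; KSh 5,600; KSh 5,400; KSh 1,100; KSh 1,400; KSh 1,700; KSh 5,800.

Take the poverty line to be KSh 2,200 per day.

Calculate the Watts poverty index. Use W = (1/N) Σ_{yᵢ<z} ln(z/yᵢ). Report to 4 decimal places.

Incomes under z: KSh 900, KSh 1,100, KSh 1,200, KSh 1,400, KSh 1,700 (q = 5 of N = 8).
ln(z/y) terms: ln(2200/900) = 0.8938; ln(2200/1100) = 0.6931; ln(2200/1200) = 0.6061; ln(2200/1400) = 0.4520; ln(2200/1700) = 0.2578.
W = 2.902915 / 8 = 0.3629.

0.3629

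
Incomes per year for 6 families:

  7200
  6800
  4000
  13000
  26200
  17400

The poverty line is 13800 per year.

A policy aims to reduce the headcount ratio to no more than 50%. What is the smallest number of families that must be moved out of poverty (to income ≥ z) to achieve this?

Currently q = 4 of N = 6 are below the line (H = 0.667).
A headcount ratio of at most 50% allows at most ⌊0.50 × 6⌋ = 3 poor families.
So at least 4 − 3 = 1 must be lifted.

1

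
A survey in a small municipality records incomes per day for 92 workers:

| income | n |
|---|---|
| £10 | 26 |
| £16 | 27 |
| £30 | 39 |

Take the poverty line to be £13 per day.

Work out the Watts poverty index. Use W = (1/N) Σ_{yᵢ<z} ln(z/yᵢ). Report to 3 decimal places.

0.074

Below the line: 26×£10 (q = 26 of N = 92).
Log shortfalls: ln(13/10) = 0.2624 (×26).
W = 6.821471 / 92 = 0.074.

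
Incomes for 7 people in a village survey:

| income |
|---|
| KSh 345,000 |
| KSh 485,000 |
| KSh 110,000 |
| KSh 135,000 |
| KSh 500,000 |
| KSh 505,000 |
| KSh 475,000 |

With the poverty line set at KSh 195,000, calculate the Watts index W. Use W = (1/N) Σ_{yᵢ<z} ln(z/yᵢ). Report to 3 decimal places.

0.134

Poor units: KSh 110,000, KSh 135,000 (q = 2 of N = 7).
Log shortfalls: ln(195000/110000) = 0.5725; ln(195000/135000) = 0.3677.
W = 0.940244 / 7 = 0.134.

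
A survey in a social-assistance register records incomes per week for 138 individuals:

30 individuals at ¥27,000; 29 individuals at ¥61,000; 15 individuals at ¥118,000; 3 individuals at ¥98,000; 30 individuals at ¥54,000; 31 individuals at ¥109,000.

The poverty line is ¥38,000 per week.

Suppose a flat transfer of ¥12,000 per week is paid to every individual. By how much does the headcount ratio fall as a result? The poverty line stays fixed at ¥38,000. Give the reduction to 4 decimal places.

Before: below the line — 30×¥27,000; headcount ratio = 0.217391.
After the ¥12,000 transfer: below the line — none; headcount ratio = 0.000000.
Reduction = 0.217391 − 0.000000 = 0.2174.

0.2174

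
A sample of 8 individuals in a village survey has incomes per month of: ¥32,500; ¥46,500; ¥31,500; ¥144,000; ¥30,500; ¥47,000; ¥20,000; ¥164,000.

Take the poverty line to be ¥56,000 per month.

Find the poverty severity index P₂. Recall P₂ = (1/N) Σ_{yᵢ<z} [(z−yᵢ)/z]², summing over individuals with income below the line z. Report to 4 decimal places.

Below the line: ¥20,000, ¥30,500, ¥31,500, ¥32,500, ¥46,500, ¥47,000 (q = 6 of N = 8).
Normalized shortfalls: (56000−20000)/56000 = 0.6429; (56000−30500)/56000 = 0.4554; (56000−31500)/56000 = 0.4375; (56000−32500)/56000 = 0.4196; (56000−46500)/56000 = 0.1696; (56000−47000)/56000 = 0.1607.
Squared: 0.4133; 0.2074; 0.1914; 0.1761; 0.0288; 0.0258.
Sum = 1.042730; P₂ = 1.042730 / 8 = 0.1303.

0.1303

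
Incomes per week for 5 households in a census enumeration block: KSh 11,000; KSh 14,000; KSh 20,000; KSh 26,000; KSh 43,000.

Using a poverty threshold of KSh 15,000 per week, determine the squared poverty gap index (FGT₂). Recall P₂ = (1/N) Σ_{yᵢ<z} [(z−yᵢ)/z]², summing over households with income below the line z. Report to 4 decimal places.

Poor units: KSh 11,000, KSh 14,000 (q = 2 of N = 5).
Gap ratios (z−y)/z: (15000−11000)/15000 = 0.2667; (15000−14000)/15000 = 0.0667.
Squared: 0.0711; 0.0044.
Sum = 0.075556; P₂ = 0.075556 / 5 = 0.0151.

0.0151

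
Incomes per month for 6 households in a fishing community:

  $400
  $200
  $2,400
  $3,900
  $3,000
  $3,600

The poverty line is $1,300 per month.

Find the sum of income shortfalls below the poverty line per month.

Below z: $200, $400 (q = 2 of N = 6).
Individual gaps: 1300−200 = 1100; 1300−400 = 900.
Aggregate gap = $2,000.

$2,000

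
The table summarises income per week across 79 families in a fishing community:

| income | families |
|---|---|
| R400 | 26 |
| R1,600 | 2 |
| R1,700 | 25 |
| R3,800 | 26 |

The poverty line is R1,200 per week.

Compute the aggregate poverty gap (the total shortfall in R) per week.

Incomes under z: 26×R400 (q = 26 of N = 79).
Individual gaps: 26×(1200−400) = 20800.
Aggregate gap = R20,800.

R20,800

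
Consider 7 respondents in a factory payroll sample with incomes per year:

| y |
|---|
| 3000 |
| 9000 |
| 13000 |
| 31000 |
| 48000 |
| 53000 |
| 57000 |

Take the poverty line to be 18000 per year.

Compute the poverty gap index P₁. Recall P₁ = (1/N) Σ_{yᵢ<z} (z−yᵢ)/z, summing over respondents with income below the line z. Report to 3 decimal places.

Poor units: 3000, 9000, 13000 (q = 3 of N = 7).
Relative gaps: (18000−3000)/18000 = 0.8333; (18000−9000)/18000 = 0.5000; (18000−13000)/18000 = 0.2778.
Σ = 1.611111. Dividing by the full population N = 7 gives P₁ = 0.230.

0.230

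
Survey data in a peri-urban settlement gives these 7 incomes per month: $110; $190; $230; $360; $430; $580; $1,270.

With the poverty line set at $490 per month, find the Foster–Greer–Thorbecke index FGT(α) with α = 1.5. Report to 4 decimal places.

0.2469

Below z: $110, $190, $230, $360, $430 (q = 5 of N = 7).
Shortfall ratios: (490−110)/490 = 0.7755; (490−190)/490 = 0.6122; (490−230)/490 = 0.5306; (490−360)/490 = 0.2653; (490−430)/490 = 0.1224.
Raised to α = 1.5: 0.68294; 0.47906; 0.38651; 0.13665; 0.04285.
Sum = 1.728012; FGT(1.5) = 1.728012 / 7 = 0.2469.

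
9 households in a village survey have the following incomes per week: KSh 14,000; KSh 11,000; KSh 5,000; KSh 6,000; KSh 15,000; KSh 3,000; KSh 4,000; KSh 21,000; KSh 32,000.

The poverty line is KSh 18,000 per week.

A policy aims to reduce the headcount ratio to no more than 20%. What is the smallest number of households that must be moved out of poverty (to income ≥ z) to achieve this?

6

Currently q = 7 of N = 9 are below the line (H = 0.778).
A headcount ratio of at most 20% allows at most ⌊0.20 × 9⌋ = 1 poor households.
So at least 7 − 1 = 6 must be lifted.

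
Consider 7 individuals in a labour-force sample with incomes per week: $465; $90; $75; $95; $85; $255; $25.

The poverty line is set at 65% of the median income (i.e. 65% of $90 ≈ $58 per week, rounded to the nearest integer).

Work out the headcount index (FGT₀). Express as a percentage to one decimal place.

1 of the 7 individuals have income below $58.
H = 1/7 = 14.3%.

14.3%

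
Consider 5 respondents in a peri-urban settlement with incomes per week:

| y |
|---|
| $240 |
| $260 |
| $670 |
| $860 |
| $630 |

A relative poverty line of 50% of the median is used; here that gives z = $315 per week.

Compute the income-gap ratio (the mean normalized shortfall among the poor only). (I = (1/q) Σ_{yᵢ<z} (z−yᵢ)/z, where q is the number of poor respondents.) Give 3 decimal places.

Poor units: $240, $260 (q = 2 of N = 5).
Shortfall ratios (z−y)/z: 0.2381, 0.1746; sum = 0.412698.
The income-gap ratio divides by q (the poor only): 0.412698 / 2 = 0.206.

0.206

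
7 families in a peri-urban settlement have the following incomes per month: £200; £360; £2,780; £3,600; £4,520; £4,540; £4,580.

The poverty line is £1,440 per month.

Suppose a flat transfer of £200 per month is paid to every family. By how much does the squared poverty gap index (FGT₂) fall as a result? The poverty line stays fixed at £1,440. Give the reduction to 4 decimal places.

Before: below the line — £200, £360; squared poverty gap index (FGT₂) = 0.186287.
After the £200 transfer: below the line — £400, £560; squared poverty gap index (FGT₂) = 0.127866.
Reduction = 0.186287 − 0.127866 = 0.0584.

0.0584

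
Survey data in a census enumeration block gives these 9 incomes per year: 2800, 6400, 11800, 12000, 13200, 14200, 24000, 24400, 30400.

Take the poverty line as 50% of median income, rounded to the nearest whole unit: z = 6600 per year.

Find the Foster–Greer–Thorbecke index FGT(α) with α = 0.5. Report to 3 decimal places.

0.104

Poor units: 2800, 6400 (q = 2 of N = 9).
Normalized shortfalls: (6600−2800)/6600 = 0.5758; (6600−6400)/6600 = 0.0303.
Raised to α = 0.5: 0.75879; 0.17408.
Sum = 0.932865; FGT(0.5) = 0.932865 / 9 = 0.104.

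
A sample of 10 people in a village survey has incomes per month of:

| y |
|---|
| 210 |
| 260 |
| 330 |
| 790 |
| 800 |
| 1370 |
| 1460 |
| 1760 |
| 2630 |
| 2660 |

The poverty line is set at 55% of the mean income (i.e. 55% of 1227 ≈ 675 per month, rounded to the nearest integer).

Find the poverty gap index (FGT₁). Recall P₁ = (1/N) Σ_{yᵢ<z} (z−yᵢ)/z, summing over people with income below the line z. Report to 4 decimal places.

Poor units: 210, 260, 330 (q = 3 of N = 10).
Gap ratios (z−y)/z: (675−210)/675 = 0.6889; (675−260)/675 = 0.6148; (675−330)/675 = 0.5111.
Sum of shortfalls = 1.814815; P₁ averages over all N: 1.814815 / 10 = 0.1815.

0.1815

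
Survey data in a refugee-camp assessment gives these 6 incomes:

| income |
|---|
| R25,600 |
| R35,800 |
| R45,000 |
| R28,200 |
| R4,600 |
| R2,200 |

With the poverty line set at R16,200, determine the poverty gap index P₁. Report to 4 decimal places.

0.2634

Incomes under z: R2,200, R4,600 (q = 2 of N = 6).
Normalized shortfalls: (16200−2200)/16200 = 0.8642; (16200−4600)/16200 = 0.7160.
Σ = 1.580247. Dividing by the full population N = 6 gives P₁ = 0.2634.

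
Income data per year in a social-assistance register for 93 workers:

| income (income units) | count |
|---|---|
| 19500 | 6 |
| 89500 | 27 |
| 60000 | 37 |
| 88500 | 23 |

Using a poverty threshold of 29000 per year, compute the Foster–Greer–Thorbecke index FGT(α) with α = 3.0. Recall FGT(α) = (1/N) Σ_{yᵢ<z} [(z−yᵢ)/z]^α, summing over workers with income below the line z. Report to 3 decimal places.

0.002

Below the line: 6×19500 (q = 6 of N = 93).
Shortfall ratios: (29000−19500)/29000 = 0.3276 (×6).
Raised to α = 3.0: 0.03515 (×6).
Sum = 0.210925; FGT(3.0) = 0.210925 / 93 = 0.002.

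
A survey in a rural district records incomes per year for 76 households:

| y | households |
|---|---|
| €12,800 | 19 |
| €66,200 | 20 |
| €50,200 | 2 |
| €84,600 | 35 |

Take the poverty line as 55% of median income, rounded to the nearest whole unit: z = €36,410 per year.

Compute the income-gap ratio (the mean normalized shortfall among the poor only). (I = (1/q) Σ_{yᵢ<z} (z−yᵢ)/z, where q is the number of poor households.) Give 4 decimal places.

Below the line: 19×€12,800 (q = 19 of N = 76).
Shortfall ratios (z−y)/z: 0.6484 (×19); sum = 12.320516.
The income-gap ratio divides by q (the poor only): 12.320516 / 19 = 0.6484.

0.6484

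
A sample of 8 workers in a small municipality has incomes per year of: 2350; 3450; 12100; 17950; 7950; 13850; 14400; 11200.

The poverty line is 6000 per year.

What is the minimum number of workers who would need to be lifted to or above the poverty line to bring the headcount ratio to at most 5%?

2 of the 8 workers are poor, so H = 2/8 = 0.250.
A headcount ratio of at most 5% allows at most ⌊0.05 × 8⌋ = 0 poor workers.
So at least 2 − 0 = 2 must be lifted.

2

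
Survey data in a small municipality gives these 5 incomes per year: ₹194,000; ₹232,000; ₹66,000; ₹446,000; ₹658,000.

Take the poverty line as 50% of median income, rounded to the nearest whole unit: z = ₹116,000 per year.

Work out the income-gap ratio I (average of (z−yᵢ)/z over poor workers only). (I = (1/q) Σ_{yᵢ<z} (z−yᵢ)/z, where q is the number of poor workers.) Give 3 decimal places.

Incomes under z: ₹66,000 (q = 1 of N = 5).
Relative gaps: 0.4310; sum = 0.431034.
The income-gap ratio divides by q (the poor only): 0.431034 / 1 = 0.431.

0.431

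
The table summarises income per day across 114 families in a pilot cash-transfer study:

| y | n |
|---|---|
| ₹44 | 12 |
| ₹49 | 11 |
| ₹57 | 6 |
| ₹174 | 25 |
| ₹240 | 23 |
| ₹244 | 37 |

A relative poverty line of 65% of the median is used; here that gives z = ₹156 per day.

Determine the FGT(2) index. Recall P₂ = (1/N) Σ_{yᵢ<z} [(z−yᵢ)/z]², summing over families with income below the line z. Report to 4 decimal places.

Poor units: 12×₹44, 11×₹49, 6×₹57 (q = 29 of N = 114).
Relative gaps: (156−44)/156 = 0.7179 (×12); (156−49)/156 = 0.6859 (×11); (156−57)/156 = 0.6346 (×6).
Squared: 0.5155 (×12); 0.4705 (×11); 0.4027 (×6).
Sum = 13.776833; P₂ = 13.776833 / 114 = 0.1208.

0.1208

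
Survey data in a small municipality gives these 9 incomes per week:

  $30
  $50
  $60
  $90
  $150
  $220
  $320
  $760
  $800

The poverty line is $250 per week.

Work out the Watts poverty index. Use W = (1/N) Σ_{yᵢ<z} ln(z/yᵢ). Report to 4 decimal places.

Below z: $30, $50, $60, $90, $150, $220 (q = 6 of N = 9).
Log gaps: ln(250/30) = 2.1203; ln(250/50) = 1.6094; ln(250/60) = 1.4271; ln(250/90) = 1.0217; ln(250/150) = 0.5108; ln(250/220) = 0.1278.
W = 6.817128 / 9 = 0.7575.

0.7575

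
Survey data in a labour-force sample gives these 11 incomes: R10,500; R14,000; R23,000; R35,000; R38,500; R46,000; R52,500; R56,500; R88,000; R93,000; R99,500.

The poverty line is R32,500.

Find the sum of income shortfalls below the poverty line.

Incomes under z: R10,500, R14,000, R23,000 (q = 3 of N = 11).
Individual gaps: 32500−10500 = 22000; 32500−14000 = 18500; 32500−23000 = 9500.
Aggregate gap = R50,000.

R50,000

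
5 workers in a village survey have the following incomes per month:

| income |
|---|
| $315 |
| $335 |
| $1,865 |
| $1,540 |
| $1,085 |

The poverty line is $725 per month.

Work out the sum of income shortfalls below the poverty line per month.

$800

Below the line: $315, $335 (q = 2 of N = 5).
Individual gaps: 725−315 = 410; 725−335 = 390.
Aggregate gap = $800.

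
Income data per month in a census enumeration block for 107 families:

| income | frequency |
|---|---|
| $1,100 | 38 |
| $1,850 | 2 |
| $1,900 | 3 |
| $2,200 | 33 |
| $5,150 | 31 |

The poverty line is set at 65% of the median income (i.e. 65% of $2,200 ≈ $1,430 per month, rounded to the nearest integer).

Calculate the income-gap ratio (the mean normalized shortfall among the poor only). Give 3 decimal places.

Below z: 38×$1,100 (q = 38 of N = 107).
Shortfall ratios (z−y)/z: 0.2308 (×38); sum = 8.769231.
The income-gap ratio divides by q (the poor only): 8.769231 / 38 = 0.231.

0.231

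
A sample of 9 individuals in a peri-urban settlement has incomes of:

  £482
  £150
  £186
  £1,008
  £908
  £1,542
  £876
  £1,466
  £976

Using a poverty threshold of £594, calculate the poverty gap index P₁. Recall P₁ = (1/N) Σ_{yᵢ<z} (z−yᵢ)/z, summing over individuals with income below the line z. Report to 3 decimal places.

Below the line: £150, £186, £482 (q = 3 of N = 9).
Normalized shortfalls: (594−150)/594 = 0.7475; (594−186)/594 = 0.6869; (594−482)/594 = 0.1886.
Σ = 1.622896. Dividing by the full population N = 9 gives P₁ = 0.180.

0.180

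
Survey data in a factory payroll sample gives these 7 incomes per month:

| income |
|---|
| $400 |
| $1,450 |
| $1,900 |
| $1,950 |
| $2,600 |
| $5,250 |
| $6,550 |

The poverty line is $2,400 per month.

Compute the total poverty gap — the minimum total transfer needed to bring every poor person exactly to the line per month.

Poor units: $400, $1,450, $1,900, $1,950 (q = 4 of N = 7).
Individual gaps: 2400−400 = 2000; 2400−1450 = 950; 2400−1900 = 500; 2400−1950 = 450.
Aggregate gap = $3,900.

$3,900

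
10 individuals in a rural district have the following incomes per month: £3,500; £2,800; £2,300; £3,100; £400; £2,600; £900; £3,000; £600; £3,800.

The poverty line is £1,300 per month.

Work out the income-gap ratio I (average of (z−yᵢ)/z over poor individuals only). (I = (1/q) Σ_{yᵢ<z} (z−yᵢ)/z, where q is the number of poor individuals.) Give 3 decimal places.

0.513

Incomes under z: £400, £600, £900 (q = 3 of N = 10).
Shortfall ratios (z−y)/z: 0.6923, 0.5385, 0.3077; sum = 1.538462.
The income-gap ratio divides by q (the poor only): 1.538462 / 3 = 0.513.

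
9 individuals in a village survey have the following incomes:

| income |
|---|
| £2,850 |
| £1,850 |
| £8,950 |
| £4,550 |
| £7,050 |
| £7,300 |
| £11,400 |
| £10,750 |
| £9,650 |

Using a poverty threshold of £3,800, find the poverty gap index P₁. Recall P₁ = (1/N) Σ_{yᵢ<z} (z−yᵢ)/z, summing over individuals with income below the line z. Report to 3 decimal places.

0.085

Poor units: £1,850, £2,850 (q = 2 of N = 9).
Gap ratios (z−y)/z: (3800−1850)/3800 = 0.5132; (3800−2850)/3800 = 0.2500.
Sum of shortfalls = 0.763158; P₁ averages over all N: 0.763158 / 9 = 0.085.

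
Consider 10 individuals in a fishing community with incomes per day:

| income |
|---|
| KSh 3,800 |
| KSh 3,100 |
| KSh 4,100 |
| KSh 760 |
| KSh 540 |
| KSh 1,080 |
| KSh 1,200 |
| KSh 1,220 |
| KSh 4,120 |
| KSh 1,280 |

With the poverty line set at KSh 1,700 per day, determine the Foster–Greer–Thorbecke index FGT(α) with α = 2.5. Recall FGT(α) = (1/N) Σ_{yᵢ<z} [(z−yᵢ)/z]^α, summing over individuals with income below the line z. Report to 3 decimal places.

Poor units: KSh 540, KSh 760, KSh 1,080, KSh 1,200, KSh 1,220, KSh 1,280 (q = 6 of N = 10).
Shortfall ratios: (1700−540)/1700 = 0.6824; (1700−760)/1700 = 0.5529; (1700−1080)/1700 = 0.3647; (1700−1200)/1700 = 0.2941; (1700−1220)/1700 = 0.2824; (1700−1280)/1700 = 0.2471.
Raised to α = 2.5: 0.38461; 0.22735; 0.08033; 0.04691; 0.04236; 0.03034.
Sum = 0.811905; FGT(2.5) = 0.811905 / 10 = 0.081.

0.081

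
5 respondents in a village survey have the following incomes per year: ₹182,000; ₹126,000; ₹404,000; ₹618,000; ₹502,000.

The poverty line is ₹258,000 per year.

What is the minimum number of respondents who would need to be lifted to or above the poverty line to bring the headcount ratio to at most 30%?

2 of the 5 respondents are poor, so H = 2/5 = 0.400.
A headcount ratio of at most 30% allows at most ⌊0.30 × 5⌋ = 1 poor respondents.
So at least 2 − 1 = 1 must be lifted.

1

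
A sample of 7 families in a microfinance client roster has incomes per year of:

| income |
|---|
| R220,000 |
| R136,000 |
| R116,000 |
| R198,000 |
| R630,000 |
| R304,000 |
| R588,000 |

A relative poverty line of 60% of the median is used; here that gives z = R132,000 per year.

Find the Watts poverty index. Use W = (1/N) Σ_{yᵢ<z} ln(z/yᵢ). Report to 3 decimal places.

Incomes under z: R116,000 (q = 1 of N = 7).
ln(z/y) terms: ln(132000/116000) = 0.1292.
W = 0.129212 / 7 = 0.018.

0.018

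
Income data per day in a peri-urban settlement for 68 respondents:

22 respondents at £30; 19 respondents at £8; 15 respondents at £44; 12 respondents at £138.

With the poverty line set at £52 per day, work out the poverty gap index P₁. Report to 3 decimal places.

Below the line: 19×£8, 22×£30, 15×£44 (q = 56 of N = 68).
Gap ratios (z−y)/z: (52−8)/52 = 0.8462 (×19); (52−30)/52 = 0.4231 (×22); (52−44)/52 = 0.1538 (×15).
Sum of shortfalls = 27.692308; P₁ averages over all N: 27.692308 / 68 = 0.407.

0.407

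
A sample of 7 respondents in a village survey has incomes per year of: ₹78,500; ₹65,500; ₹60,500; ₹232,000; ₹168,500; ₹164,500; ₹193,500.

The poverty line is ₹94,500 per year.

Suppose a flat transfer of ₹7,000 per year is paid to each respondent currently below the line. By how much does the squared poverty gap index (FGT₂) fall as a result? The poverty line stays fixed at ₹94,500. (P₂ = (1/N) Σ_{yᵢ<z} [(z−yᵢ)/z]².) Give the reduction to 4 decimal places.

0.0153

Before: below the line — ₹60,500, ₹65,500, ₹78,500; squared poverty gap index (FGT₂) = 0.036041.
After the ₹7,000 transfer: below the line — ₹67,500, ₹72,500, ₹85,500; squared poverty gap index (FGT₂) = 0.020700.
Reduction = 0.036041 − 0.020700 = 0.0153.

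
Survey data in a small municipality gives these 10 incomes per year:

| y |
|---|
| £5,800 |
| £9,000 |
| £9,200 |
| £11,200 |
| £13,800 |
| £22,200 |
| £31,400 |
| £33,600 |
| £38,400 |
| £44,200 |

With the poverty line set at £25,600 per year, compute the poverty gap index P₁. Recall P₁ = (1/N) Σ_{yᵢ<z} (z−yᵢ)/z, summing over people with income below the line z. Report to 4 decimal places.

Below the line: £5,800, £9,000, £9,200, £11,200, £13,800, £22,200 (q = 6 of N = 10).
Shortfall ratios: (25600−5800)/25600 = 0.7734; (25600−9000)/25600 = 0.6484; (25600−9200)/25600 = 0.6406; (25600−11200)/25600 = 0.5625; (25600−13800)/25600 = 0.4609; (25600−22200)/25600 = 0.1328.
Σ = 3.218750. Dividing by the full population N = 10 gives P₁ = 0.3219.

0.3219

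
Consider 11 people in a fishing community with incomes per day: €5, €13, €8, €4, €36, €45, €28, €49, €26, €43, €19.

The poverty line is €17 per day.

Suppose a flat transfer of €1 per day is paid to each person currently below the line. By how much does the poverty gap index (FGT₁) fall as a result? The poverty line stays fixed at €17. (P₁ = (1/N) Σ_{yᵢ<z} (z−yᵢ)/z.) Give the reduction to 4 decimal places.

Before: below the line — €4, €5, €8, €13; poverty gap index (FGT₁) = 0.203209.
After the €1 transfer: below the line — €5, €6, €9, €14; poverty gap index (FGT₁) = 0.181818.
Reduction = 0.203209 − 0.181818 = 0.0214.

0.0214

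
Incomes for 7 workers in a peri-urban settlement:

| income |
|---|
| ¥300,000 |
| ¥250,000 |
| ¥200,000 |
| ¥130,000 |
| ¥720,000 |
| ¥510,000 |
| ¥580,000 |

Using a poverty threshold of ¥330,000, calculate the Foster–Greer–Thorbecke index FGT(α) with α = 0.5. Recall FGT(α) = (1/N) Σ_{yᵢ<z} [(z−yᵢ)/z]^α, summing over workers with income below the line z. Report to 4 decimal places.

0.3143

Below z: ¥130,000, ¥200,000, ¥250,000, ¥300,000 (q = 4 of N = 7).
Normalized shortfalls: (330000−130000)/330000 = 0.6061; (330000−200000)/330000 = 0.3939; (330000−250000)/330000 = 0.2424; (330000−300000)/330000 = 0.0909.
Raised to α = 0.5: 0.77850; 0.62765; 0.49237; 0.30151.
Sum = 2.200022; FGT(0.5) = 2.200022 / 7 = 0.3143.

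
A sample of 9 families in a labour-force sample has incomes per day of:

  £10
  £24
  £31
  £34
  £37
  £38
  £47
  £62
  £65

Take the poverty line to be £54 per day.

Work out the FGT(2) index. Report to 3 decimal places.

Incomes under z: £10, £24, £31, £34, £37, £38, £47 (q = 7 of N = 9).
Shortfall ratios: (54−10)/54 = 0.8148; (54−24)/54 = 0.5556; (54−31)/54 = 0.4259; (54−34)/54 = 0.3704; (54−37)/54 = 0.3148; (54−38)/54 = 0.2963; (54−47)/54 = 0.1296.
Squared: 0.6639; 0.3086; 0.1814; 0.1372; 0.0991; 0.0878; 0.0168.
Sum = 1.494856; P₂ = 1.494856 / 9 = 0.166.

0.166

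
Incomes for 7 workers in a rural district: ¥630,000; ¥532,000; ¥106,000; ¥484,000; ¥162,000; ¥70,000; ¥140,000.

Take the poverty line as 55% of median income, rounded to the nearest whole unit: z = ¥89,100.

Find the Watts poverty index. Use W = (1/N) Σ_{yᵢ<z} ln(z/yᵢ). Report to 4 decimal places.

0.0345

Poor units: ¥70,000 (q = 1 of N = 7).
ln(z/y) terms: ln(89100/70000) = 0.2413.
W = 0.241264 / 7 = 0.0345.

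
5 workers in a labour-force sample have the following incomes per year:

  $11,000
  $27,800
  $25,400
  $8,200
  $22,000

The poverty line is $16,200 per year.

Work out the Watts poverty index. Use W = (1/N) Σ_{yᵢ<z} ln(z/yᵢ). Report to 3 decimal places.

0.214

Below the line: $8,200, $11,000 (q = 2 of N = 5).
Log gaps: ln(16200/8200) = 0.6809; ln(16200/11000) = 0.3871.
W = 1.067993 / 5 = 0.214.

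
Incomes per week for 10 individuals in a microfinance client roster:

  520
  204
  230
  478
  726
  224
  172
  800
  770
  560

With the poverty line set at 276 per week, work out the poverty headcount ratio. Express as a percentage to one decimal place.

40.0%

4 of the 10 individuals have income below 276.
H = 4/10 = 40.0%.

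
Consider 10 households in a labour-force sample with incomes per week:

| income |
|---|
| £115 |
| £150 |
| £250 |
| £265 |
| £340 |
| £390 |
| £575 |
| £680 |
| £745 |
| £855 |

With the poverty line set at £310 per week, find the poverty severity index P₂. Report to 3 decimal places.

0.072

Below the line: £115, £150, £250, £265 (q = 4 of N = 10).
Relative gaps: (310−115)/310 = 0.6290; (310−150)/310 = 0.5161; (310−250)/310 = 0.1935; (310−265)/310 = 0.1452.
Squared: 0.3957; 0.2664; 0.0375; 0.0211.
Sum = 0.720604; P₂ = 0.720604 / 10 = 0.072.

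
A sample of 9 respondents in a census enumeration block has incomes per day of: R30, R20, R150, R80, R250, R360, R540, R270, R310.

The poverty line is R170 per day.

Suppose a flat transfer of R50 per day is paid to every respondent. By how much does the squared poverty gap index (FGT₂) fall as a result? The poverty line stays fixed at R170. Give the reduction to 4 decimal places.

0.1188

Before: below the line — R20, R30, R80, R150; squared poverty gap index (FGT₂) = 0.194541.
After the R50 transfer: below the line — R70, R80, R130; squared poverty gap index (FGT₂) = 0.075740.
Reduction = 0.194541 − 0.075740 = 0.1188.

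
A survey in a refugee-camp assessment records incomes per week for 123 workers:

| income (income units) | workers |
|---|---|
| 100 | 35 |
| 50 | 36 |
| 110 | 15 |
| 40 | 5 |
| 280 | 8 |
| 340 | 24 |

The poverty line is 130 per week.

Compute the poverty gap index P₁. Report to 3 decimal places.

0.293

Below the line: 5×40, 36×50, 35×100, 15×110 (q = 91 of N = 123).
Shortfall ratios: (130−40)/130 = 0.6923 (×5); (130−50)/130 = 0.6154 (×36); (130−100)/130 = 0.2308 (×35); (130−110)/130 = 0.1538 (×15).
Σ = 36.000000. Dividing by the full population N = 123 gives P₁ = 0.293.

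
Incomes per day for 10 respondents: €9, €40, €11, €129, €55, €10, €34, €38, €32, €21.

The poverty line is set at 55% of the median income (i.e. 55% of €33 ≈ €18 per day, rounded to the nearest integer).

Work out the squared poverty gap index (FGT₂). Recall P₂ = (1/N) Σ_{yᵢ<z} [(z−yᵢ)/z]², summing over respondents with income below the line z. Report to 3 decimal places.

Below z: €9, €10, €11 (q = 3 of N = 10).
Gap ratios (z−y)/z: (18−9)/18 = 0.5000; (18−10)/18 = 0.4444; (18−11)/18 = 0.3889.
Squared: 0.2500; 0.1975; 0.1512.
Sum = 0.598765; P₂ = 0.598765 / 10 = 0.060.

0.060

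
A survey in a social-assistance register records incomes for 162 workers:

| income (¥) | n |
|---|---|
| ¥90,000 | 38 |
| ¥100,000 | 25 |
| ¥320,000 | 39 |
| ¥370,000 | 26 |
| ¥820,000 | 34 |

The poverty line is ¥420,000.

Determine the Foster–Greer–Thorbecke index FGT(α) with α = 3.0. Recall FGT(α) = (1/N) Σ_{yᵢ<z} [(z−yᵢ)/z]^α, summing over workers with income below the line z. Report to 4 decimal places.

0.1856

Below the line: 38×¥90,000, 25×¥100,000, 39×¥320,000, 26×¥370,000 (q = 128 of N = 162).
Shortfall ratios: (420000−90000)/420000 = 0.7857 (×38); (420000−100000)/420000 = 0.7619 (×25); (420000−320000)/420000 = 0.2381 (×39); (420000−370000)/420000 = 0.1190 (×26).
Raised to α = 3.0: 0.48506 (×38); 0.44228 (×25); 0.01350 (×39); 0.00169 (×26).
Sum = 30.059605; FGT(3.0) = 30.059605 / 162 = 0.1856.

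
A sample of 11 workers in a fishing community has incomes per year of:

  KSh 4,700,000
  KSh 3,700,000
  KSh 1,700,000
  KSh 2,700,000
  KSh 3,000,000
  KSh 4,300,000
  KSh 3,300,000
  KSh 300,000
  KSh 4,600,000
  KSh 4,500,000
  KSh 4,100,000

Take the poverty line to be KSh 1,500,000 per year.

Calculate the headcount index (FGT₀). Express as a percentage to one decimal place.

9.1%

1 of the 11 workers have income below KSh 1,500,000.
H = 1/11 = 9.1%.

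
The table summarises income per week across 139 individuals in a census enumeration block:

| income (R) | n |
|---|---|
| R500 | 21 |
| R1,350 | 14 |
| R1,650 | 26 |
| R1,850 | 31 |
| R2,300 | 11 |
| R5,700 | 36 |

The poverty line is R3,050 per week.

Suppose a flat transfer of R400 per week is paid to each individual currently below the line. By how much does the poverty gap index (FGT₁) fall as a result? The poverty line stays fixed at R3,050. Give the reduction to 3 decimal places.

Before: below the line — 21×R500, 14×R1,350, 26×R1,650, 31×R1,850, 11×R2,300; poverty gap index (FGT₁) = 0.37552.
After the R400 transfer: below the line — 21×R900, 14×R1,750, 26×R2,050, 31×R2,250, 11×R2,700; poverty gap index (FGT₁) = 0.27833.
Reduction = 0.37552 − 0.27833 = 0.097.

0.097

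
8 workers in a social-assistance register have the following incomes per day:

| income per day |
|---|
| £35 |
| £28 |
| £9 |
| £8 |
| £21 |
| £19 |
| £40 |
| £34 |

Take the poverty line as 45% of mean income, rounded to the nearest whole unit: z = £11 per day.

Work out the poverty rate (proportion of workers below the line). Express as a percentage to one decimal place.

25.0%

2 of the 8 workers have income below £11.
H = 2/8 = 25.0%.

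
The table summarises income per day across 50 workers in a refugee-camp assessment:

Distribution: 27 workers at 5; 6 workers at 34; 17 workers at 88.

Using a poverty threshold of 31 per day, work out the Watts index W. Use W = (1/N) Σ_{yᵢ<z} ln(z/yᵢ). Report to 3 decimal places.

0.985

Below z: 27×5 (q = 27 of N = 50).
Log gaps: ln(31/5) = 1.8245 (×27).
W = 49.262831 / 50 = 0.985.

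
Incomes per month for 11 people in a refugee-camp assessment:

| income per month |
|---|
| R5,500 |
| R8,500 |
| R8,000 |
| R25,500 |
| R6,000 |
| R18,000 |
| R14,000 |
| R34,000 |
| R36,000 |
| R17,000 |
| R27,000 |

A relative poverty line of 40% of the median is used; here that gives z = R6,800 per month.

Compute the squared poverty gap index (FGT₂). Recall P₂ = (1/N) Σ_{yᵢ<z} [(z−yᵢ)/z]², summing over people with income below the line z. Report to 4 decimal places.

0.0046

Below the line: R5,500, R6,000 (q = 2 of N = 11).
Shortfall ratios: (6800−5500)/6800 = 0.1912; (6800−6000)/6800 = 0.1176.
Squared: 0.0365; 0.0138.
Sum = 0.050389; P₂ = 0.050389 / 11 = 0.0046.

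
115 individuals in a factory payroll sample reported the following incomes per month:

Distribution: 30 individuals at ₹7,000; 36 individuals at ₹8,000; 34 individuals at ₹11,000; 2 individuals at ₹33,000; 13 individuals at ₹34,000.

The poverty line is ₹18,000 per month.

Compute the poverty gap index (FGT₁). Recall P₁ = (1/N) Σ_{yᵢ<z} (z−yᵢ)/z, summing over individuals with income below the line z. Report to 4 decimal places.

0.4483

Below the line: 30×₹7,000, 36×₹8,000, 34×₹11,000 (q = 100 of N = 115).
Normalized shortfalls: (18000−7000)/18000 = 0.6111 (×30); (18000−8000)/18000 = 0.5556 (×36); (18000−11000)/18000 = 0.3889 (×34).
Σ = 51.555556. Dividing by the full population N = 115 gives P₁ = 0.4483.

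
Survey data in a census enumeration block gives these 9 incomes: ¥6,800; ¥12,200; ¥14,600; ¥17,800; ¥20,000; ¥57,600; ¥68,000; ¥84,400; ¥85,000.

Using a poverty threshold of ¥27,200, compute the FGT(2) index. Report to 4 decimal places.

0.1412

Below the line: ¥6,800, ¥12,200, ¥14,600, ¥17,800, ¥20,000 (q = 5 of N = 9).
Relative gaps: (27200−6800)/27200 = 0.7500; (27200−12200)/27200 = 0.5515; (27200−14600)/27200 = 0.4632; (27200−17800)/27200 = 0.3456; (27200−20000)/27200 = 0.2647.
Squared: 0.5625; 0.3041; 0.2146; 0.1194; 0.0701.
Sum = 1.270707; P₂ = 1.270707 / 9 = 0.1412.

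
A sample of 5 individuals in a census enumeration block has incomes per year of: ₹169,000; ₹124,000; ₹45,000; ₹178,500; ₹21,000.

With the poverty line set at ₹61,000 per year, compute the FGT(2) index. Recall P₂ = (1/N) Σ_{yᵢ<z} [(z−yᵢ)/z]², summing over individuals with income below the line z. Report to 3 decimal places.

Below the line: ₹21,000, ₹45,000 (q = 2 of N = 5).
Shortfall ratios: (61000−21000)/61000 = 0.6557; (61000−45000)/61000 = 0.2623.
Squared: 0.4300; 0.0688.
Sum = 0.498791; P₂ = 0.498791 / 5 = 0.100.

0.100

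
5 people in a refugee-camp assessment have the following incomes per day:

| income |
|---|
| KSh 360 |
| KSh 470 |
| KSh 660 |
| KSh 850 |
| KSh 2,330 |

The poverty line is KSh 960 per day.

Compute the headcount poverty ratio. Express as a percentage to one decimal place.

4 of the 5 people have income below KSh 960.
H = 4/5 = 80.0%.

80.0%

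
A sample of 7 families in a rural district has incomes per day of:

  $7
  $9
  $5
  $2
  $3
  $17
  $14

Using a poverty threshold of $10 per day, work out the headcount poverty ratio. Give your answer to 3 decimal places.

0.714

5 of the 7 families have income below $10.
H = 5/7 = 0.714.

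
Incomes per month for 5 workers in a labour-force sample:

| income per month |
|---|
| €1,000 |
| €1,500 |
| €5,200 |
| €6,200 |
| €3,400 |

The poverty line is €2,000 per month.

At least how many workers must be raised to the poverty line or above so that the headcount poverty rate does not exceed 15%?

2

Currently q = 2 of N = 5 are below the line (H = 0.400).
A headcount ratio of at most 15% allows at most ⌊0.15 × 5⌋ = 0 poor workers.
So at least 2 − 0 = 2 must be lifted.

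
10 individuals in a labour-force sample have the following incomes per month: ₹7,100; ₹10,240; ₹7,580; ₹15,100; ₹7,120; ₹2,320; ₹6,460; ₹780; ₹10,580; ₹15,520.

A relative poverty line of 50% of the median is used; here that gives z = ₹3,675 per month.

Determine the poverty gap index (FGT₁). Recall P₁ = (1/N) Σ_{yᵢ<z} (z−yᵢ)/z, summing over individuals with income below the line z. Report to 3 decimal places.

0.116

Poor units: ₹780, ₹2,320 (q = 2 of N = 10).
Relative gaps: (3675−780)/3675 = 0.7878; (3675−2320)/3675 = 0.3687.
Sum of shortfalls = 1.156463; P₁ averages over all N: 1.156463 / 10 = 0.116.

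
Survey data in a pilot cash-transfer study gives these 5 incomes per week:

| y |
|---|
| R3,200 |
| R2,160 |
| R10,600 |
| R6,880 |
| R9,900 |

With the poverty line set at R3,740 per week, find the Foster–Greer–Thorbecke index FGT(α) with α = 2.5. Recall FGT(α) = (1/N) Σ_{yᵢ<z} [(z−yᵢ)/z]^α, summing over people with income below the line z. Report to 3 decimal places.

Poor units: R2,160, R3,200 (q = 2 of N = 5).
Relative gaps: (3740−2160)/3740 = 0.4225; (3740−3200)/3740 = 0.1444.
Raised to α = 2.5: 0.11600; 0.00792.
Sum = 0.123923; FGT(2.5) = 0.123923 / 5 = 0.025.

0.025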